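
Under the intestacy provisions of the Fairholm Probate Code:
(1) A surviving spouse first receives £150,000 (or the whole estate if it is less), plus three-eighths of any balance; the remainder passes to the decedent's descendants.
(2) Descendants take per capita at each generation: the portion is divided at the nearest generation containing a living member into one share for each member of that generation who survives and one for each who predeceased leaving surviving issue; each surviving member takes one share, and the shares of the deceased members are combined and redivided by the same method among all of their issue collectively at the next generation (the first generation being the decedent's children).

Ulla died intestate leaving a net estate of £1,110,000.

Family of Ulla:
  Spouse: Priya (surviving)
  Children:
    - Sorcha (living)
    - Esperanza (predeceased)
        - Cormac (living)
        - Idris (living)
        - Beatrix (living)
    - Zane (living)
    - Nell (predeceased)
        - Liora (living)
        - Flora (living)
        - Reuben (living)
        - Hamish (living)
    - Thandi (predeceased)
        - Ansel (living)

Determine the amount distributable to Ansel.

Ansel receives £45,000.

Priya first takes £150,000, leaving a balance of £960,000. Priya then takes three-eighths of the balance (£360,000), for a total of £510,000. The remaining £600,000 passes to the descendants.
The descendants' portion (£600,000) is divided at the children's generation into 5 shares of £120,000. Sorcha and Zane each take £120,000. The 3 shares of the deceased (Esperanza, Nell, and Thandi) are combined into a pool of £360,000.
That pool (£360,000) is divided at the grandchildren's generation equally among Cormac, Idris, Beatrix, Liora, Flora, Reuben, Hamish, and Ansel: £45,000 each.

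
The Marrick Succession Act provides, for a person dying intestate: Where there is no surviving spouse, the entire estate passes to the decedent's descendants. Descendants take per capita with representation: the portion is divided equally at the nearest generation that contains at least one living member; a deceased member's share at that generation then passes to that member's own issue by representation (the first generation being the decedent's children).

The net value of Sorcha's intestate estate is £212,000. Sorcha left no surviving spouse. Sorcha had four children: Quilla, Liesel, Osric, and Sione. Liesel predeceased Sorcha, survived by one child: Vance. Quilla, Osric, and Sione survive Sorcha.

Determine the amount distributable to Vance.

The entire £212,000 passes to the descendants.
That amount (£212,000) is divided into 4 shares of £53,000: Quilla, Osric, and Sione each take £53,000; Liesel's £53,000 share passes to Liesel's issue.
Liesel's share (£53,000) passes entirely to Vance.

Vance receives £53,000.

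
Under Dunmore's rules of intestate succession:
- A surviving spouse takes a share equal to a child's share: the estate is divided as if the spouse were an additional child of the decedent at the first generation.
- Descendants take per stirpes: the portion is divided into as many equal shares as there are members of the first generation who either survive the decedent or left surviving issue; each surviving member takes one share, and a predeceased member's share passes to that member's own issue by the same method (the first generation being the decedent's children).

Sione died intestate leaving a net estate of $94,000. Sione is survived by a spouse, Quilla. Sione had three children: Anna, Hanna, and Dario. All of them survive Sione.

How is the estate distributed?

Quilla: $23,500; Anna: $23,500; Hanna: $23,500; Dario: $23,500

The spouse counts as an additional share at the children's level, so there are 4 primary shares of $23,500. Quilla takes one such share ($23,500).
The children's combined portion ($70,500) is divided into 3 shares of $23,500: Anna, Hanna, and Dario each take $23,500.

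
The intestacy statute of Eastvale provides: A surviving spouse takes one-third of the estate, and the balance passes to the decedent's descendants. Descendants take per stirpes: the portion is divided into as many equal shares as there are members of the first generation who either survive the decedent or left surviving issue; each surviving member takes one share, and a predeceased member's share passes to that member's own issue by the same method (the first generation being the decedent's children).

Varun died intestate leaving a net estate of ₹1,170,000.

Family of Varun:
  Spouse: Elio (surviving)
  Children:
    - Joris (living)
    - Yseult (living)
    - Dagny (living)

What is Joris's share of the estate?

Joris receives ₹260,000.

Elio takes one-third of ₹1,170,000 = ₹390,000. The remaining ₹780,000 passes to the descendants.
The descendants' portion (₹780,000) is divided into 3 shares of ₹260,000: Joris, Yseult, and Dagny each take ₹260,000.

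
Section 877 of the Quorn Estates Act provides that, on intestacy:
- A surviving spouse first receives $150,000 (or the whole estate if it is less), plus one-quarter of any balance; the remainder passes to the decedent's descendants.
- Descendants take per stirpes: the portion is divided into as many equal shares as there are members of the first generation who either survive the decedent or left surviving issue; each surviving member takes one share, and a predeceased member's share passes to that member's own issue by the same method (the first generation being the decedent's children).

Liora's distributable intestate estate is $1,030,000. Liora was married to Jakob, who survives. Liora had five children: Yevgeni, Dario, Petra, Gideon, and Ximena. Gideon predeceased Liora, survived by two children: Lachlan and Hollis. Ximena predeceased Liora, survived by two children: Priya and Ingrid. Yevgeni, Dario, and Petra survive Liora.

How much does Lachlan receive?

Lachlan receives $66,000.

Jakob first takes $150,000, leaving a balance of $880,000. Jakob then takes one-quarter of the balance ($220,000), for a total of $370,000. The remaining $660,000 passes to the descendants.
The descendants' portion ($660,000) is divided into 5 shares of $132,000: Yevgeni, Dario, and Petra each take $132,000; Gideon's $132,000 share passes to Gideon's issue; Ximena's $132,000 share passes to Ximena's issue.
Gideon's share ($132,000) is divided into 2 shares of $66,000: Lachlan and Hollis each take $66,000.
Ximena's share ($132,000) is divided into 2 shares of $66,000: Priya and Ingrid each take $66,000.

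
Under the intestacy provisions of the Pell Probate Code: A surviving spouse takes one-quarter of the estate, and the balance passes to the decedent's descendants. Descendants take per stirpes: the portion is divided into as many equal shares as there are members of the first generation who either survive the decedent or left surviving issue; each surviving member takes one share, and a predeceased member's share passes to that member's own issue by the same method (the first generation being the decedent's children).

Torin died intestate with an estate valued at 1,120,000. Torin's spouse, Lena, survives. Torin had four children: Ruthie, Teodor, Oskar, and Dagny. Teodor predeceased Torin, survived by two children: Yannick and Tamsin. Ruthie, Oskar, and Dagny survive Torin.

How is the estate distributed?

Lena takes one-quarter of 1,120,000 = 280,000. The remaining 840,000 passes to the descendants.
The descendants' portion (840,000) is divided into 4 shares of 210,000: Ruthie, Oskar, and Dagny each take 210,000; Teodor's 210,000 share passes to Teodor's issue.
Teodor's share (210,000) is divided into 2 shares of 105,000: Yannick and Tamsin each take 105,000.

Lena: 280,000; Ruthie: 210,000; Yannick: 105,000; Tamsin: 105,000; Oskar: 210,000; Dagny: 210,000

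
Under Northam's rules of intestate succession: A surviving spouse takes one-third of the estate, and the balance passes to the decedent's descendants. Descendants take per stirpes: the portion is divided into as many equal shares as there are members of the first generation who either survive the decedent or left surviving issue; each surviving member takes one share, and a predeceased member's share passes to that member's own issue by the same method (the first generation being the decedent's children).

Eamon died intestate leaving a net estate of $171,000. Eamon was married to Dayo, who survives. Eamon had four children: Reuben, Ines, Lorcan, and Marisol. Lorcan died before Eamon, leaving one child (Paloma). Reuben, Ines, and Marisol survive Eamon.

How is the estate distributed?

Dayo: $57,000; Reuben: $28,500; Ines: $28,500; Paloma: $28,500; Marisol: $28,500

Dayo takes one-third of $171,000 = $57,000. The remaining $114,000 passes to the descendants.
The descendants' portion ($114,000) is divided into 4 shares of $28,500: Reuben, Ines, and Marisol each take $28,500; Lorcan's $28,500 share passes to Lorcan's issue.
Lorcan's share ($28,500) passes entirely to Paloma.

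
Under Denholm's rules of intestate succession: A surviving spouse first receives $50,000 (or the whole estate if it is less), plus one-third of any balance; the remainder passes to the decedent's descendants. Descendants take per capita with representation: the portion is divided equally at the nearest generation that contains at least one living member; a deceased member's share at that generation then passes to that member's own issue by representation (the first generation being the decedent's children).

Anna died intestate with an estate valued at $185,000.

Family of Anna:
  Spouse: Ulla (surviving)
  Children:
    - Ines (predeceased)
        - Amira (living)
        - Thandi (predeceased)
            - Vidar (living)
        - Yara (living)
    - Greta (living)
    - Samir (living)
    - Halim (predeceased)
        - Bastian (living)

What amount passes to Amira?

Ulla first takes $50,000, leaving a balance of $135,000. Ulla then takes one-third of the balance ($45,000), for a total of $95,000. The remaining $90,000 passes to the descendants.
The descendants' portion ($90,000) is divided into 4 shares of $22,500: Greta and Samir each take $22,500; Ines's $22,500 share passes to Ines's issue; Halim's $22,500 share passes to Halim's issue.
Ines's share ($22,500) is divided into 3 shares of $7,500: Amira and Yara each take $7,500; Thandi's $7,500 share passes to Thandi's issue.
Thandi's share ($7,500) passes entirely to Vidar.
Halim's share ($22,500) passes entirely to Bastian.

Amira receives $7,500.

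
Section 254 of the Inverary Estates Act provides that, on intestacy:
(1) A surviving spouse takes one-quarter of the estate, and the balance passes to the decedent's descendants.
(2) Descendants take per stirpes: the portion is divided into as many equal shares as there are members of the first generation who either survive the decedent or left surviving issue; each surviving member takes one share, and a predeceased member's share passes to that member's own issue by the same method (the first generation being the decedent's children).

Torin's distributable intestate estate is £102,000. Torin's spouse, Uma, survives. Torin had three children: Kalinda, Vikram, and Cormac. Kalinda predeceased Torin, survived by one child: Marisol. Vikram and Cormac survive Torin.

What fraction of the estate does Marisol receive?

Uma takes one-quarter of £102,000 = £25,500. The remaining £76,500 passes to the descendants.
The descendants' portion (£76,500) is divided into 3 shares of £25,500: Vikram and Cormac each take £25,500; Kalinda's £25,500 share passes to Kalinda's issue.
Kalinda's share (£25,500) passes entirely to Marisol.

Marisol receives 1/4 of the estate.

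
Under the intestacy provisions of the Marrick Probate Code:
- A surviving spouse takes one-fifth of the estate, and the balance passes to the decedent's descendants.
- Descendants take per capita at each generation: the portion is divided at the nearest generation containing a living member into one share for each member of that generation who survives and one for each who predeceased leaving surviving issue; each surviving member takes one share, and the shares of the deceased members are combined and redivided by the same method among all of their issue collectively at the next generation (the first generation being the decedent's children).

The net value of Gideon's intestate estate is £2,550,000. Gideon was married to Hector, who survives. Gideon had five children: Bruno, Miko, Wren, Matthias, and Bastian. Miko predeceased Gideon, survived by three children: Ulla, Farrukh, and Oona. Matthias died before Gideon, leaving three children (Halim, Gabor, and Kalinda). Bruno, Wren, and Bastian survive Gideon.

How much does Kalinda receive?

Hector takes one-fifth of £2,550,000 = £510,000. The remaining £2,040,000 passes to the descendants.
The descendants' portion (£2,040,000) is divided at the children's generation into 5 shares of £408,000. Bruno, Wren, and Bastian each take £408,000. The 2 shares of the deceased (Miko and Matthias) are combined into a pool of £816,000.
That pool (£816,000) is divided at the grandchildren's generation equally among Ulla, Farrukh, Oona, Halim, Gabor, and Kalinda: £136,000 each.

Kalinda receives £136,000.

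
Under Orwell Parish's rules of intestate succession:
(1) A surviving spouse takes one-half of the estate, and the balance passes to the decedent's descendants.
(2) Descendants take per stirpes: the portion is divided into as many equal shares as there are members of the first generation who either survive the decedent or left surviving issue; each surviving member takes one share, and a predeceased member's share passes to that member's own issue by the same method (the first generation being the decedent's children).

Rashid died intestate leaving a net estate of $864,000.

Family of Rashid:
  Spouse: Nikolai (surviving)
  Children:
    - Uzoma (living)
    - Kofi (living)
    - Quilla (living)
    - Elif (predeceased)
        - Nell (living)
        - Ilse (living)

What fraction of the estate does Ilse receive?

Ilse receives 1/16 of the estate.

Nikolai takes one-half of $864,000 = $432,000. The remaining $432,000 passes to the descendants.
The descendants' portion ($432,000) is divided into 4 shares of $108,000: Uzoma, Kofi, and Quilla each take $108,000; Elif's $108,000 share passes to Elif's issue.
Elif's share ($108,000) is divided into 2 shares of $54,000: Nell and Ilse each take $54,000.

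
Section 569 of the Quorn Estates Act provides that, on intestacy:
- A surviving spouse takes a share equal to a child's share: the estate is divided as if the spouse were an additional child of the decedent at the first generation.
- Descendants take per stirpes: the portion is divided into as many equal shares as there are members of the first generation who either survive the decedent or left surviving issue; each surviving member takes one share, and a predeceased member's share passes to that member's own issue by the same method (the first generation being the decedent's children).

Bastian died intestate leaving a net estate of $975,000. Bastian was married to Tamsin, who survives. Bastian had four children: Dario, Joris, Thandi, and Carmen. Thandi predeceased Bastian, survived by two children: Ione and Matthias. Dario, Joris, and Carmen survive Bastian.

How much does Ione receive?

Ione receives $97,500.

The spouse counts as an additional share at the children's level, so there are 5 primary shares of $195,000. Tamsin takes one such share ($195,000).
The children's combined portion ($780,000) is divided into 4 shares of $195,000: Dario, Joris, and Carmen each take $195,000; Thandi's $195,000 share passes to Thandi's issue.
Thandi's share ($195,000) is divided into 2 shares of $97,500: Ione and Matthias each take $97,500.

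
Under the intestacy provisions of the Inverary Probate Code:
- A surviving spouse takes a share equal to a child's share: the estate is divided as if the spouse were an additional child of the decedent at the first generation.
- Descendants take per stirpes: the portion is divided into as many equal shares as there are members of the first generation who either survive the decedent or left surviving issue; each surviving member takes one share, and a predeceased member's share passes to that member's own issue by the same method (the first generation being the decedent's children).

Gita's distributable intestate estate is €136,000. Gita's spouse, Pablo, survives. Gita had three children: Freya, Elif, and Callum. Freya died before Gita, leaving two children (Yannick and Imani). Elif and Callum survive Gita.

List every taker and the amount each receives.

The spouse counts as an additional share at the children's level, so there are 4 primary shares of €34,000. Pablo takes one such share (€34,000).
The children's combined portion (€102,000) is divided into 3 shares of €34,000: Elif and Callum each take €34,000; Freya's €34,000 share passes to Freya's issue.
Freya's share (€34,000) is divided into 2 shares of €17,000: Yannick and Imani each take €17,000.

Pablo: €34,000; Yannick: €17,000; Imani: €17,000; Elif: €34,000; Callum: €34,000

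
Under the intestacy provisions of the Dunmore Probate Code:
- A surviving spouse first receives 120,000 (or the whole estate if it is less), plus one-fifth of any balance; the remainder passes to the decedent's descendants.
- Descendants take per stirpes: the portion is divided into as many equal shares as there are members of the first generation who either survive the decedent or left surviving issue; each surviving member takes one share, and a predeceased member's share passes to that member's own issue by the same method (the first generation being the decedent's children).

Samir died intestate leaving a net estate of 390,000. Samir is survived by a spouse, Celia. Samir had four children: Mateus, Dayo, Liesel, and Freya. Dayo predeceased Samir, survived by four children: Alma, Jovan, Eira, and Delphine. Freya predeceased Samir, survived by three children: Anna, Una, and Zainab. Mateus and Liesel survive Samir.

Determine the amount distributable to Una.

Celia first takes 120,000, leaving a balance of 270,000. Celia then takes one-fifth of the balance (54,000), for a total of 174,000. The remaining 216,000 passes to the descendants.
The descendants' portion (216,000) is divided into 4 shares of 54,000: Mateus and Liesel each take 54,000; Dayo's 54,000 share passes to Dayo's issue; Freya's 54,000 share passes to Freya's issue.
Dayo's share (54,000) is divided into 4 shares of 13,500: Alma, Jovan, Eira, and Delphine each take 13,500.
Freya's share (54,000) is divided into 3 shares of 18,000: Anna, Una, and Zainab each take 18,000.

Una receives 18,000.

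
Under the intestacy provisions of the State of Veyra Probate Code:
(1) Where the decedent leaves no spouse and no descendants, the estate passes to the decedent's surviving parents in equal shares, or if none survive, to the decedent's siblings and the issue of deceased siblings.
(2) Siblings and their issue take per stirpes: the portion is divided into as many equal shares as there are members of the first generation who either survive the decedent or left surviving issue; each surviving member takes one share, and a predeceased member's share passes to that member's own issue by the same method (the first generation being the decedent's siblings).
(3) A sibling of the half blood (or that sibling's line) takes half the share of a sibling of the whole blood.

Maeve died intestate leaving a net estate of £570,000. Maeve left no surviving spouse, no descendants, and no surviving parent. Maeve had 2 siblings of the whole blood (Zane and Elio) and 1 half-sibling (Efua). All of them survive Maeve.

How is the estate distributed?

Zane: £228,000; Elio: £228,000; Efua: £114,000

The entire £570,000 passes to the siblings and their issue.
Counting each half-blood sibling's line as half a unit, there are 5/2 units in £570,000, so one unit is £228,000. Whole-blood lines (Zane and Elio) take £228,000 each; half-blood lines (Efua) take £114,000 each.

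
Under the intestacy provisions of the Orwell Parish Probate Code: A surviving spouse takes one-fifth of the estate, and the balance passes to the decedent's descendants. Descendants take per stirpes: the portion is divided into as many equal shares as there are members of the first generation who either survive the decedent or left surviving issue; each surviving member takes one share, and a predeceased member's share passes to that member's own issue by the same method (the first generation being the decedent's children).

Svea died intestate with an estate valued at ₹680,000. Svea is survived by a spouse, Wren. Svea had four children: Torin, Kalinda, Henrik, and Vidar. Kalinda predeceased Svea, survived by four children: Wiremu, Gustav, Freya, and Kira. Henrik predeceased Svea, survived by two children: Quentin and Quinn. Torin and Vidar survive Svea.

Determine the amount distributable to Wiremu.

Wiremu receives ₹34,000.

Wren takes one-fifth of ₹680,000 = ₹136,000. The remaining ₹544,000 passes to the descendants.
The descendants' portion (₹544,000) is divided into 4 shares of ₹136,000: Torin and Vidar each take ₹136,000; Kalinda's ₹136,000 share passes to Kalinda's issue; Henrik's ₹136,000 share passes to Henrik's issue.
Kalinda's share (₹136,000) is divided into 4 shares of ₹34,000: Wiremu, Gustav, Freya, and Kira each take ₹34,000.
Henrik's share (₹136,000) is divided into 2 shares of ₹68,000: Quentin and Quinn each take ₹68,000.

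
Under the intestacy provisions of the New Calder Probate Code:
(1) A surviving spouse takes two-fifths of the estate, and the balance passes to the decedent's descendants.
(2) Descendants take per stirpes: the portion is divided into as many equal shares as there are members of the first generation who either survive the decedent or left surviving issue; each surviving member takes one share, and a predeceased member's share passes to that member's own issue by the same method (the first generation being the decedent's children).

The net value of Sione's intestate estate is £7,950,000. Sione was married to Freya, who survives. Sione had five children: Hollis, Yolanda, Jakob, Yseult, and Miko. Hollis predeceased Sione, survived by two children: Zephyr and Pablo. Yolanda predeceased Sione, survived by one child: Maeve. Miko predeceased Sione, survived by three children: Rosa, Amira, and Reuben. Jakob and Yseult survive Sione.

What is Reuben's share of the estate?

Freya takes two-fifths of £7,950,000 = £3,180,000. The remaining £4,770,000 passes to the descendants.
The descendants' portion (£4,770,000) is divided into 5 shares of £954,000: Jakob and Yseult each take £954,000; Hollis's £954,000 share passes to Hollis's issue; Yolanda's £954,000 share passes to Yolanda's issue; Miko's £954,000 share passes to Miko's issue.
Hollis's share (£954,000) is divided into 2 shares of £477,000: Zephyr and Pablo each take £477,000.
Yolanda's share (£954,000) passes entirely to Maeve.
Miko's share (£954,000) is divided into 3 shares of £318,000: Rosa, Amira, and Reuben each take £318,000.

Reuben receives £318,000.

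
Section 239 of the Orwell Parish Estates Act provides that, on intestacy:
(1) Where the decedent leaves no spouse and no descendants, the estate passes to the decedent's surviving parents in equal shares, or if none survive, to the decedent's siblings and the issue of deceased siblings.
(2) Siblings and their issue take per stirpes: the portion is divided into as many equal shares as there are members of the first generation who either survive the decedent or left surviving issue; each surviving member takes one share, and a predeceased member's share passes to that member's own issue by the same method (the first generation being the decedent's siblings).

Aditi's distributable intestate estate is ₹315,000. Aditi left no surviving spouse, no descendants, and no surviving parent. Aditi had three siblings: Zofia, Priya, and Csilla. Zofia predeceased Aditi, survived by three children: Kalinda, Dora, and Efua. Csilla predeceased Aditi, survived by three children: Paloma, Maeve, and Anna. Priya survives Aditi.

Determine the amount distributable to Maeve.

Maeve receives ₹35,000.

The entire ₹315,000 passes to the siblings and their issue.
That amount (₹315,000) is divided into 3 shares of ₹105,000: Priya takes ₹105,000; Zofia's ₹105,000 share passes to Zofia's issue; Csilla's ₹105,000 share passes to Csilla's issue.
Zofia's share (₹105,000) is divided into 3 shares of ₹35,000: Kalinda, Dora, and Efua each take ₹35,000.
Csilla's share (₹105,000) is divided into 3 shares of ₹35,000: Paloma, Maeve, and Anna each take ₹35,000.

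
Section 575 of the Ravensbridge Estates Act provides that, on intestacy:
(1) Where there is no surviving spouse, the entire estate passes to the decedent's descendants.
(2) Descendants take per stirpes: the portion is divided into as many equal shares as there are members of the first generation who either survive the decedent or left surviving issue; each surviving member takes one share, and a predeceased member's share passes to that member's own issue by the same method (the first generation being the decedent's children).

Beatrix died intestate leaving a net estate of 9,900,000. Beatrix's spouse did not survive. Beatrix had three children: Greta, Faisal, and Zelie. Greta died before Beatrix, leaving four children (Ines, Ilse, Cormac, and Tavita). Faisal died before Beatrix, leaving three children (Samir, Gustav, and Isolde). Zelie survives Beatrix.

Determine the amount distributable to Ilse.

The entire 9,900,000 passes to the descendants.
That amount (9,900,000) is divided into 3 shares of 3,300,000: Zelie takes 3,300,000; Greta's 3,300,000 share passes to Greta's issue; Faisal's 3,300,000 share passes to Faisal's issue.
Greta's share (3,300,000) is divided into 4 shares of 825,000: Ines, Ilse, Cormac, and Tavita each take 825,000.
Faisal's share (3,300,000) is divided into 3 shares of 1,100,000: Samir, Gustav, and Isolde each take 1,100,000.

Ilse receives 825,000.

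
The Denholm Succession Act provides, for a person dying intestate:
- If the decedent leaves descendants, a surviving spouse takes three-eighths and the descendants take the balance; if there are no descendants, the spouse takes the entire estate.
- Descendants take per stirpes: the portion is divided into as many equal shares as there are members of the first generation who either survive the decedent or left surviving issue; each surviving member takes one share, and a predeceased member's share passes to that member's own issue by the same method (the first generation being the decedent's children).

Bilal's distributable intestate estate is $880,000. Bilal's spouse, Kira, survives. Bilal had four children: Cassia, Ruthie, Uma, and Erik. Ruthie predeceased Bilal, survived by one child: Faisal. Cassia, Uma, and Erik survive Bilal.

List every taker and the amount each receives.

Kira: $330,000; Cassia: $137,500; Faisal: $137,500; Uma: $137,500; Erik: $137,500

Kira takes three-eighths of $880,000 = $330,000. The remaining $550,000 passes to the descendants.
The descendants' portion ($550,000) is divided into 4 shares of $137,500: Cassia, Uma, and Erik each take $137,500; Ruthie's $137,500 share passes to Ruthie's issue.
Ruthie's share ($137,500) passes entirely to Faisal.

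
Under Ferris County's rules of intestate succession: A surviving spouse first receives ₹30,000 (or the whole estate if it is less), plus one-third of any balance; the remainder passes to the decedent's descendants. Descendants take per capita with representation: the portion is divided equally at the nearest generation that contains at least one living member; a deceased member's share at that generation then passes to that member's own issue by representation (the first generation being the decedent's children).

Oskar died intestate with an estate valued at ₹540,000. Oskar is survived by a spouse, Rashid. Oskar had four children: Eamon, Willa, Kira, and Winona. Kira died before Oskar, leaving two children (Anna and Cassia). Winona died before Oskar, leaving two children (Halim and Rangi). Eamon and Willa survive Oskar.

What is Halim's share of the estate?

Halim receives ₹42,500.

Rashid first takes ₹30,000, leaving a balance of ₹510,000. Rashid then takes one-third of the balance (₹170,000), for a total of ₹200,000. The remaining ₹340,000 passes to the descendants.
The descendants' portion (₹340,000) is divided into 4 shares of ₹85,000: Eamon and Willa each take ₹85,000; Kira's ₹85,000 share passes to Kira's issue; Winona's ₹85,000 share passes to Winona's issue.
Kira's share (₹85,000) is divided into 2 shares of ₹42,500: Anna and Cassia each take ₹42,500.
Winona's share (₹85,000) is divided into 2 shares of ₹42,500: Halim and Rangi each take ₹42,500.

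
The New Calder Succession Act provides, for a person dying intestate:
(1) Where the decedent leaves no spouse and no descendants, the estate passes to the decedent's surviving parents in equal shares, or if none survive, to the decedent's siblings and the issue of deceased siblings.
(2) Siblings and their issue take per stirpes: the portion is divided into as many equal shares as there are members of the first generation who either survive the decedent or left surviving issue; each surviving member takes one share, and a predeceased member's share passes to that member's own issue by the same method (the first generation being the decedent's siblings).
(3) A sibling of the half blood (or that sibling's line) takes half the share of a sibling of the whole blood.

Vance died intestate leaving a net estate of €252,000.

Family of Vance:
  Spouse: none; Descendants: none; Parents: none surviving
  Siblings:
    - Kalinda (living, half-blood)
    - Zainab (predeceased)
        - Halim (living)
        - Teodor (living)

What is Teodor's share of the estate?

Teodor receives €84,000.

The entire €252,000 passes to the siblings and their issue.
Counting each half-blood sibling's line as half a unit, there are 3/2 units in €252,000, so one unit is €168,000. Whole-blood lines (Zainab) take €168,000 each; half-blood lines (Kalinda) take €84,000 each.
Zainab's share (€168,000) is divided into 2 shares of €84,000: Halim and Teodor each take €84,000.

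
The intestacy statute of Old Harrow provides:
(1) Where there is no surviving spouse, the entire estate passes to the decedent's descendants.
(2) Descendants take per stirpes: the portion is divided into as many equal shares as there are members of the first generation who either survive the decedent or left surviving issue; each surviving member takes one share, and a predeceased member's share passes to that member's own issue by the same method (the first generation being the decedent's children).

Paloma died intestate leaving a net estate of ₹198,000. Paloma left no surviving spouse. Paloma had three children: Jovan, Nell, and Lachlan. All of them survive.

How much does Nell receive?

The entire ₹198,000 passes to the descendants.
That amount (₹198,000) is divided into 3 shares of ₹66,000: Jovan, Nell, and Lachlan each take ₹66,000.

Nell receives ₹66,000.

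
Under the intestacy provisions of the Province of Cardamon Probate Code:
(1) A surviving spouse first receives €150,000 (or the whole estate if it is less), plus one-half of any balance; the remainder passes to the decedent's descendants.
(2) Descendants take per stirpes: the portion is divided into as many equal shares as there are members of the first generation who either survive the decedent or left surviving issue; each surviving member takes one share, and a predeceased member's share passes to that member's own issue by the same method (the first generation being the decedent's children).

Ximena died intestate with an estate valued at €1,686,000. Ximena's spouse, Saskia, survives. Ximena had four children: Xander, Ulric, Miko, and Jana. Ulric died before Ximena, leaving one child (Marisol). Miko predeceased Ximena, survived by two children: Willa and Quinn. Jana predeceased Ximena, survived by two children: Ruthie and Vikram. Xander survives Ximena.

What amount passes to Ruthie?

Ruthie receives €96,000.

Saskia first takes €150,000, leaving a balance of €1,536,000. Saskia then takes one-half of the balance (€768,000), for a total of €918,000. The remaining €768,000 passes to the descendants.
The descendants' portion (€768,000) is divided into 4 shares of €192,000: Xander takes €192,000; Ulric's €192,000 share passes to Ulric's issue; Miko's €192,000 share passes to Miko's issue; Jana's €192,000 share passes to Jana's issue.
Ulric's share (€192,000) passes entirely to Marisol.
Miko's share (€192,000) is divided into 2 shares of €96,000: Willa and Quinn each take €96,000.
Jana's share (€192,000) is divided into 2 shares of €96,000: Ruthie and Vikram each take €96,000.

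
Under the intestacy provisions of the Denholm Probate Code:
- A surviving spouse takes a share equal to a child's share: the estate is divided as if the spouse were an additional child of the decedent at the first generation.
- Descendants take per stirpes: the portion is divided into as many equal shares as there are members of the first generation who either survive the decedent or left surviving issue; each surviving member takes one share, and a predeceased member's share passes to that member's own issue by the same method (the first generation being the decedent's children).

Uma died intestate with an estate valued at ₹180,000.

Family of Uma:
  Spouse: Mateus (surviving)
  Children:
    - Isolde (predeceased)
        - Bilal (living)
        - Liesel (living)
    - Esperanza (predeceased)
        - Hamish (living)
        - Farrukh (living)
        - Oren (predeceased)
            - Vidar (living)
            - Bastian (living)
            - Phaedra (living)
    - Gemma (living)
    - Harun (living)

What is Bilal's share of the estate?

The spouse counts as an additional share at the children's level, so there are 5 primary shares of ₹36,000. Mateus takes one such share (₹36,000).
The children's combined portion (₹144,000) is divided into 4 shares of ₹36,000: Gemma and Harun each take ₹36,000; Isolde's ₹36,000 share passes to Isolde's issue; Esperanza's ₹36,000 share passes to Esperanza's issue.
Isolde's share (₹36,000) is divided into 2 shares of ₹18,000: Bilal and Liesel each take ₹18,000.
Esperanza's share (₹36,000) is divided into 3 shares of ₹12,000: Hamish and Farrukh each take ₹12,000; Oren's ₹12,000 share passes to Oren's issue.
Oren's share (₹12,000) is divided into 3 shares of ₹4,000: Vidar, Bastian, and Phaedra each take ₹4,000.

Bilal receives ₹18,000.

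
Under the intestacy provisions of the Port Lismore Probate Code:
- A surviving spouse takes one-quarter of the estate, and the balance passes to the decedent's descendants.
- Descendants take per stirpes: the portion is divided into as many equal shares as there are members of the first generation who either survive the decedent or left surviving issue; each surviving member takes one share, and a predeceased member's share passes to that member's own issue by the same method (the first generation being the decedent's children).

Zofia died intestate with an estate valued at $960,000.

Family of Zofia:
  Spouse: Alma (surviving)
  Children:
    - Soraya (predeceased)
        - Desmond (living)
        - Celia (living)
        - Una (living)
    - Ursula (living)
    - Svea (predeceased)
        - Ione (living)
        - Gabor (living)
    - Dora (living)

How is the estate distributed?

Alma takes one-quarter of $960,000 = $240,000. The remaining $720,000 passes to the descendants.
The descendants' portion ($720,000) is divided into 4 shares of $180,000: Ursula and Dora each take $180,000; Soraya's $180,000 share passes to Soraya's issue; Svea's $180,000 share passes to Svea's issue.
Soraya's share ($180,000) is divided into 3 shares of $60,000: Desmond, Celia, and Una each take $60,000.
Svea's share ($180,000) is divided into 2 shares of $90,000: Ione and Gabor each take $90,000.

Alma: $240,000; Desmond: $60,000; Celia: $60,000; Una: $60,000; Ursula: $180,000; Ione: $90,000; Gabor: $90,000; Dora: $180,000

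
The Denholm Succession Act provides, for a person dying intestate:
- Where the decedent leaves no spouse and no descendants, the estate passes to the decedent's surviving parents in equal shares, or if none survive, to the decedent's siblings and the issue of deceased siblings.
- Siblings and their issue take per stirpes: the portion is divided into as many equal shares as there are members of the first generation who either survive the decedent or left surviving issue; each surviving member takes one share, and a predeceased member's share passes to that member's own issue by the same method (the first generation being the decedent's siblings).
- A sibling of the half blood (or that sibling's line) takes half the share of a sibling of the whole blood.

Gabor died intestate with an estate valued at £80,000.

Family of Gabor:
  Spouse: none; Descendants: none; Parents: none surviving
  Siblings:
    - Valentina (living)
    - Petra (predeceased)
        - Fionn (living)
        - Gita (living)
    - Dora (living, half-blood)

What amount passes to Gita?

The entire £80,000 passes to the siblings and their issue.
Counting each half-blood sibling's line as half a unit, there are 5/2 units in £80,000, so one unit is £32,000. Whole-blood lines (Valentina and Petra) take £32,000 each; half-blood lines (Dora) take £16,000 each.
Petra's share (£32,000) is divided into 2 shares of £16,000: Fionn and Gita each take £16,000.

Gita receives £16,000.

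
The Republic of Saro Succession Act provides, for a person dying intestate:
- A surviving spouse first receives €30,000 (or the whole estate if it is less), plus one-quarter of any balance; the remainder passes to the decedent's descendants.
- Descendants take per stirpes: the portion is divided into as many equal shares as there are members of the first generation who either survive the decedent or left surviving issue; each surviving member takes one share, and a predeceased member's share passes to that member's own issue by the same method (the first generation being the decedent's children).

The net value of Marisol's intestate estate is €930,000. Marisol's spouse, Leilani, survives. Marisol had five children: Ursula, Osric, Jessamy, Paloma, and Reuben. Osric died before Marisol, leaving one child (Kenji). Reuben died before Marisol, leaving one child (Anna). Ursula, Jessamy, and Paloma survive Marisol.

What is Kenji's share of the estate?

Kenji receives €135,000.

Leilani first takes €30,000, leaving a balance of €900,000. Leilani then takes one-quarter of the balance (€225,000), for a total of €255,000. The remaining €675,000 passes to the descendants.
The descendants' portion (€675,000) is divided into 5 shares of €135,000: Ursula, Jessamy, and Paloma each take €135,000; Osric's €135,000 share passes to Osric's issue; Reuben's €135,000 share passes to Reuben's issue.
Osric's share (€135,000) passes entirely to Kenji.
Reuben's share (€135,000) passes entirely to Anna.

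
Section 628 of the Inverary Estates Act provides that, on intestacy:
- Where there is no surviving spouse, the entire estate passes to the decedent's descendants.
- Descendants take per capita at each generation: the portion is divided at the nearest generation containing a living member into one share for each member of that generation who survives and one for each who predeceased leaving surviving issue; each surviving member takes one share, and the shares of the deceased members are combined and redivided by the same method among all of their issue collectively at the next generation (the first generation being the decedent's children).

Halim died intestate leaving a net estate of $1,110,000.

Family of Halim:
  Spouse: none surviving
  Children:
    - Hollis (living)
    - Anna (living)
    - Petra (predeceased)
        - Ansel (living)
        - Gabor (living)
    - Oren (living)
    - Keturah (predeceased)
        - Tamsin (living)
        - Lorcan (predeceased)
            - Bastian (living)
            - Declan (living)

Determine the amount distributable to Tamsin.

The entire $1,110,000 passes to the descendants.
That amount ($1,110,000) is divided at the children's generation into 5 shares of $222,000. Hollis, Anna, and Oren each take $222,000. The 2 shares of the deceased (Petra and Keturah) are combined into a pool of $444,000.
That pool ($444,000) is divided at the grandchildren's generation into 4 shares of $111,000. Ansel, Gabor, and Tamsin each take $111,000. The remaining share for the deceased Lorcan ($111,000) is carried to the next generation.
That pool ($111,000) is divided at the great-grandchildren's generation equally among Bastian and Declan: $55,500 each.

Tamsin receives $111,000.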